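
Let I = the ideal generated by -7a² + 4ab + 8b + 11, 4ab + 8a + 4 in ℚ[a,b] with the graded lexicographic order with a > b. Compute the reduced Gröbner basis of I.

f_1 = -7a² + 4ab + 8b + 11, LT = a².
f_2 = 4ab + 8a + 4, LT = ab.

S(f_1,f_2): lcm = a²b. S = -4/7ab² - 2a² - 8/7b² - a - 11/7b.
  leading term ab²: subtract (-1/7b)·f_2 from -4/7ab² - 2a² - 8/7b² - a - 11/7b → -2a² + 8/7ab - 8/7b² - a - b
  leading term a²: subtract (2/7)·f_1 from -2a² + 8/7ab - 8/7b² - a - b → -8/7b² - a - 23/7b - 22/7
  leading term b²: no divisor's leading term divides it; move -8/7b² to the remainder.
  leading term a: no divisor's leading term divides it; move -a to the remainder.
  leading term b: no divisor's leading term divides it; move -23/7b to the remainder.
  leading term 1: no divisor's leading term divides it; move -22/7 to the remainder.
  remainder -8/7b² - a - 23/7b - 22/7 ≠ 0; add g_3 = -8/7b² - a - 23/7b - 22/7 to the basis.

S(f_1,g_3): leading monomials are coprime, so the S-polynomial reduces to 0 (Buchberger's first criterion).
S(f_2,g_3): lcm = ab². S = -⅞a² - ⅞ab - 11/4a + b.
  leading term a²: subtract (⅛)·f_1 from -⅞a² - ⅞ab - 11/4a + b → -11/8ab - 11/4a - 11/8
  leading term ab: subtract (-11/32)·f_2 from -11/8ab - 11/4a - 11/8 → 0
  remainder 0.

Every S-polynomial of the final basis reduces to 0, so we have a Gröbner basis.

G = {a² + 8/7a - 8/7b - 1, ab + 2a + 1, b² + ⅞a + 23/8b + 11/4}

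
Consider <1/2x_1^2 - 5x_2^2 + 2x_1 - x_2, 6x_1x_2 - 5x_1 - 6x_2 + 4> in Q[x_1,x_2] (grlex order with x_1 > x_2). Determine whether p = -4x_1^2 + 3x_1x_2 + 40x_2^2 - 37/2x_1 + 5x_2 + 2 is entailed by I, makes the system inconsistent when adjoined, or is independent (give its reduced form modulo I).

First compute the reduced Gröbner basis of I by Buchberger's algorithm.
f_1 = 1/2x_1^2 - 5x_2^2 + 2x_1 - x_2, LT = x_1^2.
f_2 = 6x_1x_2 - 5x_1 - 6x_2 + 4, LT = x_1x_2.

S(f_1,f_2): lcm = x_1^2x_2. S = -10x_2^3 + 5/6x_1^2 + 5x_1x_2 - 2x_2^2 - 2/3x_1.
  reduce S modulo (f_1, f_2):
  remainder -10x_2^3 + 19/3x_2^2 + 1/6x_1 + 20/3x_2 - 10/3 ≠ 0; add h_3 = -10x_2^3 + 19/3x_2^2 + 1/6x_1 + 20/3x_2 - 10/3 to the basis.

The other S-polynomials (S(f_1,h_3), S(f_2,h_3)) all reduce to 0 modulo the current basis, so we have a Gröbner basis.
Inter-reduce: drop elements whose leading term is divisible by another's, tail-reduce, and make monic.
Reduced Gröbner basis: {x_2^3 - 19/30x_2^2 - 1/60x_1 - 2/3x_2 + 1/3, x_1^2 - 10x_2^2 + 4x_1 - 2x_2, x_1x_2 - 5/6x_1 - x_2 + 2/3}.
Label its elements g_1 = x_2^3 - 19/30x_2^2 - 1/60x_1 - 2/3x_2 + 1/3, g_2 = x_1^2 - 10x_2^2 + 4x_1 - 2x_2, g_3 = x_1x_2 - 5/6x_1 - x_2 + 2/3.

Reduce p = -4x_1^2 + 3x_1x_2 + 40x_2^2 - 37/2x_1 + 5x_2 + 2 modulo G:
  leading term x_1^2: subtract (-4)·g_2 from -4x_1^2 + 3x_1x_2 + 40x_2^2 - 37/2x_1 + 5x_2 + 2 → 3x_1x_2 - 5/2x_1 - 3x_2 + 2
  leading term x_1x_2: subtract (3)·g_3 from 3x_1x_2 - 5/2x_1 - 3x_2 + 2 → 0
  normal form = 0.
Since the normal form is 0, p ∈ I.

-4x_1^2 + 3x_1x_2 + 40x_2^2 - 37/2x_1 + 5x_2 + 2 lies in I (it reduces to 0).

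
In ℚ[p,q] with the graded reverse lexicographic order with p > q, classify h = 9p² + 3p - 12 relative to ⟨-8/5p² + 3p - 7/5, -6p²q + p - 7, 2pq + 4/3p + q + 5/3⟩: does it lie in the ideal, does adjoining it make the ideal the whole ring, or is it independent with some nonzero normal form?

9p² + 3p - 12 lies in I (it reduces to 0).

First compute the reduced Gröbner basis of I by Buchberger's algorithm.
f_1 = -8/5p² + 3p - 7/5, LT = p².
f_2 = -6p²q + p - 7, LT = p²q.
f_3 = 2pq + 4/3p + q + 5/3, LT = pq.

S(f_1,f_2): lcm = p²q. S = -15/8pq + ⅙p + ⅞q - 7/6.
  reduce S modulo (f_1, f_2, f_3):
  remainder 17/12p + 29/16q + 19/48 ≠ 0; add k_4 = 17/12p + 29/16q + 19/48 to the basis.

S(f_1,f_3): lcm = p²q. S = -⅔p² - 19/8pq - ⅚p + ⅞q.
  reduce S modulo (f_1, f_2, f_3, k_4):
  remainder 735/272q + 735/272 ≠ 0; add k_5 = 735/272q + 735/272 to the basis.

The other S-polynomials (S(f_2,f_3), S(f_1,k_4), S(f_2,k_4), S(f_3,k_4), S(f_1,k_5), S(f_2,k_5), S(f_3,k_5), S(k_4,k_5)) all reduce to 0 modulo the current basis, so we have a Gröbner basis.
Inter-reduce: drop elements whose leading term is divisible by another's, tail-reduce, and make monic.
Reduced Gröbner basis: {p - 1, q + 1}.
Label its elements g_1 = p - 1, g_2 = q + 1.

Reduce h = 9p² + 3p - 12 modulo G:
  leading term p²: subtract (9p)·g_1 from 9p² + 3p - 12 → 12p - 12
  leading term p: subtract (12)·g_1 from 12p - 12 → 0
  normal form = 0.
Since the normal form is 0, h ∈ I.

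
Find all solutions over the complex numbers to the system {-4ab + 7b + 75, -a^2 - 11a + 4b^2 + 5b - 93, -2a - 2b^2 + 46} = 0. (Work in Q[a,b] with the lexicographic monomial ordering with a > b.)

{(-2, -5)}

Compute a lex Gröbner basis by Buchberger's algorithm.
f_1 = -4ab + 7b + 75, LT = ab.
f_2 = -a^2 - 11a + 4b^2 + 5b - 93, LT = a^2.
f_3 = -2a - 2b^2 + 46, LT = a.

S(f_1,f_2): lcm = a^2b. S = -51/4ab - 75/4a + 4b^3 + 5b^2 - 93b.
  leading term ab: subtract (51/16)·f_1 from -51/4ab - 75/4a + 4b^3 + 5b^2 - 93b → -75/4a + 4b^3 + 5b^2 - 1845/16b - 3825/16
  leading term a: subtract (75/8)·f_3 from -75/4a + 4b^3 + 5b^2 - 1845/16b - 3825/16 → 4b^3 + 95/4b^2 - 1845/16b - 10725/16
  leading term b^3: no divisor's leading term divides it; move 4b^3 to the remainder.
  leading term b^2: no divisor's leading term divides it; move 95/4b^2 to the remainder.
  leading term b: no divisor's leading term divides it; move -1845/16b to the remainder.
  leading term 1: no divisor's leading term divides it; move -10725/16 to the remainder.
  remainder 4b^3 + 95/4b^2 - 1845/16b - 10725/16 ≠ 0; add h_4 = 4b^3 + 95/4b^2 - 1845/16b - 10725/16 to the basis.

S(f_1,f_3): lcm = ab. S = -b^3 + 85/4b - 75/4.
  leading term b^3: subtract (-1/4)·h_4 from -b^3 + 85/4b - 75/4 → 95/16b^2 - 485/64b - 11925/64
  leading term b^2: no divisor's leading term divides it; move 95/16b^2 to the remainder.
  leading term b: no divisor's leading term divides it; move -485/64b to the remainder.
  leading term 1: no divisor's leading term divides it; move -11925/64 to the remainder.
  remainder 95/16b^2 - 485/64b - 11925/64 ≠ 0; add h_5 = 95/16b^2 - 485/64b - 11925/64 to the basis.

S(f_2,f_3): lcm = a^2. S = -ab^2 + 34a - 4b^2 - 5b + 93.
  leading term ab^2: subtract (1/4b)·f_1 from -ab^2 + 34a - 4b^2 - 5b + 93 → 34a - 23/4b^2 - 95/4b + 93
  leading term a: subtract (-17)·f_3 from 34a - 23/4b^2 - 95/4b + 93 → -159/4b^2 - 95/4b + 875
  leading term b^2: subtract (-636/95)·h_5 from -159/4b^2 - 95/4b + 875 → -22643/304b - 113215/304
  leading term b: no divisor's leading term divides it; move -22643/304b to the remainder.
  leading term 1: no divisor's leading term divides it; move -113215/304 to the remainder.
  remainder -22643/304b - 113215/304 ≠ 0; add h_6 = -22643/304b - 113215/304 to the basis.

S(f_1,h_4): lcm = ab^3. S = -95/16ab^2 + 1845/64ab + 10725/64a - 7/4b^3 - 75/4b^2.
  leading term ab^2: subtract (95/64b)·f_1 from -95/16ab^2 + 1845/64ab + 10725/64a - 7/4b^3 - 75/4b^2 → 1845/64ab + 10725/64a - 7/4b^3 - 1865/64b^2 - 7125/64b
  leading term ab: subtract (-1845/256)·f_1 from 1845/64ab + 10725/64a - 7/4b^3 - 1865/64b^2 - 7125/64b → 10725/64a - 7/4b^3 - 1865/64b^2 - 15585/256b + 138375/256
  leading term a: subtract (-10725/128)·f_3 from 10725/64a - 7/4b^3 - 1865/64b^2 - 15585/256b + 138375/256 → -7/4b^3 - 6295/32b^2 - 15585/256b + 1125075/256
  leading term b^3: subtract (-7/16)·h_4 from -7/4b^3 - 6295/32b^2 - 15585/256b + 1125075/256 → -11925/64b^2 - 7125/64b + 65625/16
  leading term b^2: subtract (-2385/76)·h_5 from -11925/64b^2 - 7125/64b + 65625/16 → -1698225/4864b - 8491125/4864
  leading term b: subtract (75/16)·h_6 from -1698225/4864b - 8491125/4864 → 0
  remainder 0.

S(f_2,h_4): leading monomials are coprime, so the S-polynomial reduces to 0 (Buchberger's first criterion).
S(f_3,h_4): leading monomials are coprime, so the S-polynomial reduces to 0 (Buchberger's first criterion).
S(f_1,h_5): lcm = ab^2. S = 97/76ab + 2385/76a - 7/4b^2 - 75/4b.
  leading term ab: subtract (-97/304)·f_1 from 97/76ab + 2385/76a - 7/4b^2 - 75/4b → 2385/76a - 7/4b^2 - 5021/304b + 7275/304
  leading term a: subtract (-2385/152)·f_3 from 2385/76a - 7/4b^2 - 5021/304b + 7275/304 → -1259/38b^2 - 5021/304b + 226695/304
  leading term b^2: subtract (-10072/1805)·h_5 from -1259/38b^2 - 5021/304b + 226695/304 → -339645/5776b - 1698225/5776
  leading term b: subtract (15/19)·h_6 from -339645/5776b - 1698225/5776 → 0
  remainder 0.

S(f_2,h_5): leading monomials are coprime, so the S-polynomial reduces to 0 (Buchberger's first criterion).
S(f_3,h_5): leading monomials are coprime, so the S-polynomial reduces to 0 (Buchberger's first criterion).
S(h_4,h_5): lcm = b^3. S = 2193/304b^2 + 3105/1216b - 10725/64.
  leading term b^2: subtract (2193/1805)·h_5 from 2193/304b^2 + 3105/1216b - 10725/64 → 67929/5776b + 339645/5776
  leading term b: subtract (-3/19)·h_6 from 67929/5776b + 339645/5776 → 0
  remainder 0.

S(f_1,h_6): lcm = ab. S = -5a - 7/4b - 75/4.
  leading term a: subtract (5/2)·f_3 from -5a - 7/4b - 75/4 → 5b^2 - 7/4b - 535/4
  leading term b^2: subtract (16/19)·h_5 from 5b^2 - 7/4b - 535/4 → 88/19b + 440/19
  leading term b: subtract (-1408/22643)·h_6 from 88/19b + 440/19 → 0
  remainder 0.

S(f_2,h_6): leading monomials are coprime, so the S-polynomial reduces to 0 (Buchberger's first criterion).
S(f_3,h_6): leading monomials are coprime, so the S-polynomial reduces to 0 (Buchberger's first criterion).
S(h_4,h_6): lcm = b^3. S = 15/16b^2 - 1845/64b - 10725/64.
  leading term b^2: subtract (3/19)·h_5 from 15/16b^2 - 1845/64b - 10725/64 → -525/19b - 2625/19
  leading term b: subtract (8400/22643)·h_6 from -525/19b - 2625/19 → 0
  remainder 0.

S(h_5,h_6): lcm = b^2. S = -477/76b - 2385/76.
  leading term b: subtract (1908/22643)·h_6 from -477/76b - 2385/76 → 0
  remainder 0.

Every S-polynomial of the final basis reduces to 0, so we have a Gröbner basis.
Inter-reduce: drop elements whose leading term is divisible by another's, tail-reduce, and make monic.
Reduced Gröbner basis: {a + 2, b + 5}.

The lex basis is triangular: the last element involves only b. Solving b + 5 = 0 gives b ∈ {-5}; substituting each value into the earlier elements determines the remaining variables.
  b = -5: the earlier basis element becomes a + 2 = 0, giving a = -2 — point (-2, -5).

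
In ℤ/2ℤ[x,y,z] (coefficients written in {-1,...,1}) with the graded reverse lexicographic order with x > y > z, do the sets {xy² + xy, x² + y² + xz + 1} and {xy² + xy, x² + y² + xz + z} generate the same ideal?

No, the ideals differ.

Two ideals are equal iff their reduced Gröbner bases coincide (the reduced basis is unique for a fixed ordering).
Buchberger on the first generating set:
f_1 = xy² + xy, LT = xy².
f_2 = x² + y² + xz + 1, LT = x².

S(f_1,f_2): lcm = x²y². S = y⁴ + xy²z + x²y + y².
  leading term y⁴: no divisor's leading term divides it; move y⁴ to the remainder.
  leading term xy²z: subtract (z)·f_1 from xy²z + x²y + y² → x²y + xyz + y²
  leading term x²y: subtract (y)·f_2 from x²y + xyz + y² → y³ + y² + y
  leading term y³: no divisor's leading term divides it; move y³ to the remainder.
  leading term y²: no divisor's leading term divides it; move y² to the remainder.
  leading term y: no divisor's leading term divides it; move y to the remainder.
  remainder y⁴ + y³ + y² + y ≠ 0; add g_3 = y⁴ + y³ + y² + y to the basis.

S(f_1,g_3): lcm = xy⁴. S = xy² + xy.
  leading term xy²: subtract (1)·f_1 from xy² + xy → 0
  remainder 0.

S(f_2,g_3): leading monomials are coprime, so the S-polynomial reduces to 0 (Buchberger's first criterion).
Every S-polynomial of the final basis reduces to 0, so we have a Gröbner basis.
Inter-reduce: drop elements whose leading term is divisible by another's, tail-reduce, and make monic.
Reduced Gröbner basis: {y⁴ + y³ + y² + y, xy² + xy, x² + y² + xz + 1}.

Buchberger on the second generating set:
h_1 = xy² + xy, LT = xy².
h_2 = x² + y² + xz + z, LT = x².

S(h_1,h_2): lcm = x²y². S = y⁴ + xy²z + x²y + y²z.
  leading term y⁴: no divisor's leading term divides it; move y⁴ to the remainder.
  leading term xy²z: subtract (z)·h_1 from xy²z + x²y + y²z → x²y + xyz + y²z
  leading term x²y: subtract (y)·h_2 from x²y + xyz + y²z → y³ + y²z + yz
  leading term y³: no divisor's leading term divides it; move y³ to the remainder.
  leading term y²z: no divisor's leading term divides it; move y²z to the remainder.
  leading term yz: no divisor's leading term divides it; move yz to the remainder.
  remainder y⁴ + y³ + y²z + yz ≠ 0; add k_3 = y⁴ + y³ + y²z + yz to the basis.

S(h_1,k_3): lcm = xy⁴. S = xy²z + xyz.
  leading term xy²z: subtract (z)·h_1 from xy²z + xyz → 0
  remainder 0.

S(h_2,k_3): leading monomials are coprime, so the S-polynomial reduces to 0 (Buchberger's first criterion).
Every S-polynomial of the final basis reduces to 0, so we have a Gröbner basis.
Inter-reduce: drop elements whose leading term is divisible by another's, tail-reduce, and make monic.
Reduced Gröbner basis: {y⁴ + y³ + y²z + yz, xy² + xy, x² + y² + xz + z}.

These differ, so the ideals are not equal.
The choice of monomial ordering does not affect the verdict — as long as both bases are computed under the same ordering, their equality decides ideal equality.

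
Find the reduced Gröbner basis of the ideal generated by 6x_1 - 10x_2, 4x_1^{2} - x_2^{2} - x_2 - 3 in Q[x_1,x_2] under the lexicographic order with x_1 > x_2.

This is the nonlinear analogue of row-reducing a linear system.

f_1 = 6x_1 - 10x_2, LT = x_1.
f_2 = 4x_1^{2} - x_2^{2} - x_2 - 3, LT = x_1^{2}.

S(f_1,f_2): lcm = x_1^{2}. S = -\tfrac{5}{3}x_1x_2 + \tfrac{1}{4}x_2^{2} + \tfrac{1}{4}x_2 + \tfrac{3}{4}.
  leading term x_1x_2: subtract (-\tfrac{5}{18}x_2)·f_1 from -\tfrac{5}{3}x_1x_2 + \tfrac{1}{4}x_2^{2} + \tfrac{1}{4}x_2 + \tfrac{3}{4} → -\tfrac{91}{36}x_2^{2} + \tfrac{1}{4}x_2 + \tfrac{3}{4}
  leading term x_2^{2}: no divisor's leading term divides it; move -\tfrac{91}{36}x_2^{2} to the remainder.
  leading term x_2: no divisor's leading term divides it; move \tfrac{1}{4}x_2 to the remainder.
  leading term 1: no divisor's leading term divides it; move \tfrac{3}{4} to the remainder.
  remainder -\tfrac{91}{36}x_2^{2} + \tfrac{1}{4}x_2 + \tfrac{3}{4} ≠ 0; add g_3 = -\tfrac{91}{36}x_2^{2} + \tfrac{1}{4}x_2 + \tfrac{3}{4} to the basis.

The other S-polynomials (S(f_1,g_3), S(f_2,g_3)) all reduce to 0 modulo the current basis, so we have a Gröbner basis.
Inter-reduce: drop elements whose leading term is divisible by another's, tail-reduce, and make monic.

G = {x_1 - \tfrac{5}{3}x_2, x_2^{2} - \tfrac{9}{91}x_2 - \tfrac{27}{91}}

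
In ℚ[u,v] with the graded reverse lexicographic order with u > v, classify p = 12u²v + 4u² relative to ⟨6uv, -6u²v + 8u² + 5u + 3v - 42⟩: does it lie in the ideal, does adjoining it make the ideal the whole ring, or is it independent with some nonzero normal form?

First compute the reduced Gröbner basis of I by Buchberger's algorithm.
f_1 = 6uv, LT = uv.
f_2 = -6u²v + 8u² + 5u + 3v - 42, LT = u²v.

S(f_1,f_2): lcm = u²v. S = 4/3u² + ⅚u + ½v - 7.
  leading term u²: no divisor's leading term divides it; move 4/3u² to the remainder.
  leading term u: no divisor's leading term divides it; move ⅚u to the remainder.
  leading term v: no divisor's leading term divides it; move ½v to the remainder.
  leading term 1: no divisor's leading term divides it; move -7 to the remainder.
  remainder 4/3u² + ⅚u + ½v - 7 ≠ 0; add h_3 = 4/3u² + ⅚u + ½v - 7 to the basis.

S(f_1,h_3): lcm = u²v. S = -⅝uv - ⅜v² + 21/4v.
  leading term uv: subtract (-5/48)·f_1 from -⅝uv - ⅜v² + 21/4v → -⅜v² + 21/4v
  leading term v²: no divisor's leading term divides it; move -⅜v² to the remainder.
  leading term v: no divisor's leading term divides it; move 21/4v to the remainder.
  remainder -⅜v² + 21/4v ≠ 0; add h_4 = -⅜v² + 21/4v to the basis.

The other S-polynomials (S(f_2,h_3), S(f_1,h_4), S(f_2,h_4), S(h_3,h_4)) all reduce to 0 modulo the current basis, so we have a Gröbner basis.
Inter-reduce: drop elements whose leading term is divisible by another's, tail-reduce, and make monic.
Reduced Gröbner basis: {u² + ⅝u + ⅜v - 21/4, uv, v² - 14v}.
Label its elements g_1 = u² + ⅝u + ⅜v - 21/4, g_2 = uv, g_3 = v² - 14v.

Reduce p = 12u²v + 4u² modulo G:
  leading term u²v: subtract (12v)·g_1 from 12u²v + 4u² → 4u² - 15/2uv - 9/2v² + 63v
  leading term u²: subtract (4)·g_1 from 4u² - 15/2uv - 9/2v² + 63v → -15/2uv - 9/2v² - 5/2u + 123/2v + 21
  leading term uv: subtract (-15/2)·g_2 from -15/2uv - 9/2v² - 5/2u + 123/2v + 21 → -9/2v² - 5/2u + 123/2v + 21
  leading term v²: subtract (-9/2)·g_3 from -9/2v² - 5/2u + 123/2v + 21 → -5/2u - 3/2v + 21
  leading term u: no divisor's leading term divides it; move -5/2u to the remainder.
  leading term v: no divisor's leading term divides it; move -3/2v to the remainder.
  leading term 1: no divisor's leading term divides it; move 21 to the remainder.
  normal form = -5/2u - 3/2v + 21.
The normal form is nonzero, so p ∉ I. Since p minus its normal form lies in I, I + (p) = I + (r) where r = -5/2u - 3/2v + 21; decide whether this ideal is the whole ring.
Run Buchberger on G together with r (pairs among the g_i already reduce to 0 since G is a Gröbner basis):
g_1 = u² + ⅝u + ⅜v - 21/4, LT = u².
g_2 = uv, LT = uv.
g_3 = v² - 14v, LT = v².
r = -5/2u - 3/2v + 21, LT = u.

S(g_1,r): lcm = u². S = -⅗uv + 361/40u + ⅜v - 21/4.
  leading term uv: subtract (-⅗)·g_2 from -⅗uv + 361/40u + ⅜v - 21/4 → 361/40u + ⅜v - 21/4
  leading term u: subtract (-361/100)·r from 361/40u + ⅜v - 21/4 → -126/25v + 1764/25
  leading term v: no divisor's leading term divides it; move -126/25v to the remainder.
  leading term 1: no divisor's leading term divides it; move 1764/25 to the remainder.
  remainder -126/25v + 1764/25 ≠ 0; add m_5 = -126/25v + 1764/25 to the basis.

The other S-polynomials (S(g_1,g_2), S(g_1,g_3), S(g_2,g_3), S(g_2,r), S(g_3,r), S(g_1,m_5), S(g_2,m_5), S(g_3,m_5), S(r,m_5)) all reduce to 0 modulo the current basis, so we have a Gröbner basis.
Inter-reduce: drop elements whose leading term is divisible by another's, tail-reduce, and make monic.
Reduced Gröbner basis: {u, v - 14}.
The reduced Gröbner basis of I + (p) is {u, v - 14} ≠ {1}, a proper ideal, so the enlarged system stays consistent: p is independent of I, with normal form -5/2u - 3/2v + 21.

12u²v + 4u² is independent of I; its normal form modulo I is -5/2u - 3/2v + 21.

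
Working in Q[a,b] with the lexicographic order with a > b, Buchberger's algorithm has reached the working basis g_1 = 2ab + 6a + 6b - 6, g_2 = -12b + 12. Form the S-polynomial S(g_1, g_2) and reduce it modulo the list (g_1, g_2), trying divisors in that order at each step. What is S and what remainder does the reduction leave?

S(g_1, g_2) = 4a + 3b - 3; remainder on division = 4a.

lcm(LM(g_1), LM(g_2)) = ab.
S = (lcm/LT(g_1))·g_1 − (lcm/LT(g_2))·g_2 = 4a + 3b - 3.
Reduce S modulo (g_1, g_2) in that order:
  leading term a: no divisor's leading term divides it; move 4a to the remainder.
  leading term b: subtract (-1/4)·g_2 from 3b - 3 → 0
The remainder 4a is nonzero, so it would be added as the next basis element.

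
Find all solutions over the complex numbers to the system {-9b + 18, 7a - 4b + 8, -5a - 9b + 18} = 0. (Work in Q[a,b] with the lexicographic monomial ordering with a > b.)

{(0, 2)}

Compute a lex Gröbner basis by Buchberger's algorithm.
f_1 = -9b + 18, LT = b.
f_2 = 7a - 4b + 8, LT = a.
f_3 = -5a - 9b + 18, LT = a.

S(f_1,f_2): leading monomials are coprime, so the S-polynomial reduces to 0 (Buchberger's first criterion).
S(f_1,f_3): leading monomials are coprime, so the S-polynomial reduces to 0 (Buchberger's first criterion).
S(f_2,f_3): lcm = a. S = -83/35b + 166/35.
  leading term b: subtract (83/315)·f_1 from -83/35b + 166/35 → 0
  remainder 0.

Every S-polynomial of the final basis reduces to 0, so we have a Gröbner basis.
Inter-reduce: drop elements whose leading term is divisible by another's, tail-reduce, and make monic.
Reduced Gröbner basis: {a, b - 2}.

A lex Gröbner basis eliminates variables successively. Here b - 2 depends only on b, with roots {2}; lifting each root through the earlier basis elements recovers the full solutions.
  b = 2: the earlier basis element becomes a = 0, giving a = 0 — point (0, 2).
Each listed point satisfies every original equation (direct substitution).
This is the nonlinear analogue of row-reducing a linear system.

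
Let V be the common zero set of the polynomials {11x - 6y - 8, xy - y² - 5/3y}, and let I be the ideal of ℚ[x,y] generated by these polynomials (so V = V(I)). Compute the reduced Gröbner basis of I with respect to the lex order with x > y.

f_1 = 11x - 6y - 8, LT = x.
f_2 = xy - y² - 5/3y, LT = xy.

S(f_1,f_2): lcm = xy. S = 5/11y² + 31/33y.
  leading term y²: no divisor's leading term divides it; move 5/11y² to the remainder.
  leading term y: no divisor's leading term divides it; move 31/33y to the remainder.
  remainder 5/11y² + 31/33y ≠ 0; add g_3 = 5/11y² + 31/33y to the basis.

The other S-polynomials (S(f_1,g_3), S(f_2,g_3)) all reduce to 0 modulo the current basis, so we have a Gröbner basis.
Inter-reduce: drop elements whose leading term is divisible by another's, tail-reduce, and make monic.

G = {x - 6/11y - 8/11, y² + 31/15y}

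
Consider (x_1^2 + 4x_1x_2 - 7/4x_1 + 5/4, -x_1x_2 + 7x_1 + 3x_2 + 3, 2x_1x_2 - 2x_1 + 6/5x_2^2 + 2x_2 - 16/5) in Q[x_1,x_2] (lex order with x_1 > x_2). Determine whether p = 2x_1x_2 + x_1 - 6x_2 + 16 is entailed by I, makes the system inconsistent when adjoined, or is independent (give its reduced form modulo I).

Adjoining 2x_1x_2 + x_1 - 6x_2 + 16 makes the ideal the whole ring: the system is inconsistent.

First compute the reduced Gröbner basis of I by Buchberger's algorithm.
f_1 = x_1^2 + 4x_1x_2 - 7/4x_1 + 5/4, LT = x_1^2.
f_2 = -x_1x_2 + 7x_1 + 3x_2 + 3, LT = x_1x_2.
f_3 = 2x_1x_2 - 2x_1 + 6/5x_2^2 + 2x_2 - 16/5, LT = x_1x_2.

S(f_1,f_2): lcm = x_1^2x_2. S = 7x_1^2 + 4x_1x_2^2 + 5/4x_1x_2 + 3x_1 + 5/4x_2.
  leading term x_1^2: subtract (7)·f_1 from 7x_1^2 + 4x_1x_2^2 + 5/4x_1x_2 + 3x_1 + 5/4x_2 → 4x_1x_2^2 - 107/4x_1x_2 + 61/4x_1 + 5/4x_2 - 35/4
  leading term x_1x_2^2: subtract (-4x_2)·f_2 from 4x_1x_2^2 - 107/4x_1x_2 + 61/4x_1 + 5/4x_2 - 35/4 → 5/4x_1x_2 + 61/4x_1 + 12x_2^2 + 53/4x_2 - 35/4
  leading term x_1x_2: subtract (-5/4)·f_2 from 5/4x_1x_2 + 61/4x_1 + 12x_2^2 + 53/4x_2 - 35/4 → 24x_1 + 12x_2^2 + 17x_2 - 5
  leading term x_1: no divisor's leading term divides it; move 24x_1 to the remainder.
  leading term x_2^2: no divisor's leading term divides it; move 12x_2^2 to the remainder.
  leading term x_2: no divisor's leading term divides it; move 17x_2 to the remainder.
  leading term 1: no divisor's leading term divides it; move -5 to the remainder.
  remainder 24x_1 + 12x_2^2 + 17x_2 - 5 ≠ 0; add h_4 = 24x_1 + 12x_2^2 + 17x_2 - 5 to the basis.

S(f_1,f_3): lcm = x_1^2x_2. S = x_1^2 + 17/5x_1x_2^2 - 11/4x_1x_2 + 8/5x_1 + 5/4x_2.
  leading term x_1^2: subtract (1)·f_1 from x_1^2 + 17/5x_1x_2^2 - 11/4x_1x_2 + 8/5x_1 + 5/4x_2 → 17/5x_1x_2^2 - 27/4x_1x_2 + 67/20x_1 + 5/4x_2 - 5/4
  leading term x_1x_2^2: subtract (-17/5x_2)·f_2 from 17/5x_1x_2^2 - 27/4x_1x_2 + 67/20x_1 + 5/4x_2 - 5/4 → 341/20x_1x_2 + 67/20x_1 + 51/5x_2^2 + 229/20x_2 - 5/4
  leading term x_1x_2: subtract (-341/20)·f_2 from 341/20x_1x_2 + 67/20x_1 + 51/5x_2^2 + 229/20x_2 - 5/4 → 1227/10x_1 + 51/5x_2^2 + 313/5x_2 + 499/10
  leading term x_1: subtract (409/80)·h_4 from 1227/10x_1 + 51/5x_2^2 + 313/5x_2 + 499/10 → -1023/20x_2^2 - 389/16x_2 + 6037/80
  leading term x_2^2: no divisor's leading term divides it; move -1023/20x_2^2 to the remainder.
  leading term x_2: no divisor's leading term divides it; move -389/16x_2 to the remainder.
  leading term 1: no divisor's leading term divides it; move 6037/80 to the remainder.
  remainder -1023/20x_2^2 - 389/16x_2 + 6037/80 ≠ 0; add h_5 = -1023/20x_2^2 - 389/16x_2 + 6037/80 to the basis.

S(f_2,f_3): lcm = x_1x_2. S = -6x_1 - 3/5x_2^2 - 4x_2 - 7/5.
  leading term x_1: subtract (-1/4)·h_4 from -6x_1 - 3/5x_2^2 - 4x_2 - 7/5 → 12/5x_2^2 + 1/4x_2 - 53/20
  leading term x_2^2: subtract (-16/341)·h_5 from 12/5x_2^2 + 1/4x_2 - 53/20 → -1215/1364x_2 + 1215/1364
  leading term x_2: no divisor's leading term divides it; move -1215/1364x_2 to the remainder.
  leading term 1: no divisor's leading term divides it; move 1215/1364 to the remainder.
  remainder -1215/1364x_2 + 1215/1364 ≠ 0; add h_6 = -1215/1364x_2 + 1215/1364 to the basis.

The other S-polynomials (S(f_1,h_4), S(f_2,h_4), S(f_3,h_4), S(f_1,h_5), S(f_2,h_5), S(f_3,h_5), S(h_4,h_5), S(f_1,h_6), S(f_2,h_6), S(f_3,h_6), S(h_4,h_6), S(h_5,h_6)) all reduce to 0 modulo the current basis, so we have a Gröbner basis.
Inter-reduce: drop elements whose leading term is divisible by another's, tail-reduce, and make monic.
Reduced Gröbner basis: {x_1 + 1, x_2 - 1}.
Label its elements g_1 = x_1 + 1, g_2 = x_2 - 1.

Reduce p = 2x_1x_2 + x_1 - 6x_2 + 16 modulo G:
  leading term x_1x_2: subtract (2x_2)·g_1 from 2x_1x_2 + x_1 - 6x_2 + 16 → x_1 - 8x_2 + 16
  leading term x_1: subtract (1)·g_1 from x_1 - 8x_2 + 16 → -8x_2 + 15
  leading term x_2: subtract (-8)·g_2 from -8x_2 + 15 → 7
  leading term 1: no divisor's leading term divides it; move 7 to the remainder.
  normal form = 7.
The normal form is nonzero, so p ∉ I. Since p minus its normal form lies in I, I + (p) = I + (r) where r = 7; decide whether this ideal is the whole ring.
Here r = 7 is a nonzero constant, hence a unit: 1 ∈ I + (p), the Gröbner basis of I + (p) is {1}, and the enlarged system has no common solution — adjoining p is inconsistent.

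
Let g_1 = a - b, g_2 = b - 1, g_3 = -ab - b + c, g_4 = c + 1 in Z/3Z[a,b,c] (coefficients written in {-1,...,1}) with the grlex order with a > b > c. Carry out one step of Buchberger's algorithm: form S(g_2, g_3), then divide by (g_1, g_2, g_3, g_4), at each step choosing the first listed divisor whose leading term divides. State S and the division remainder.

S(g_2, g_3) = -a - b + c; remainder on division = 0.

lcm(LM(g_2), LM(g_3)) = ab.
S = (lcm/LT(g_2))·g_2 − (lcm/LT(g_3))·g_3 = -a - b + c.
Reduce S modulo (g_1, g_2, g_3, g_4) in that order:
  leading term a: subtract (-1)·g_1 from -a - b + c → b + c
  leading term b: subtract (1)·g_2 from b + c → c + 1
  leading term c: subtract (1)·g_4 from c + 1 → 0
The remainder is 0, so this S-polynomial contributes no new basis element.
This is the inner loop of Buchberger's algorithm — each nonzero remainder becomes a new basis element.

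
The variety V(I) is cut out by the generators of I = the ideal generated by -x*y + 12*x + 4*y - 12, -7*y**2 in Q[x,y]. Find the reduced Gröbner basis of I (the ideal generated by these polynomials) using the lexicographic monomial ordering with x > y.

G = {x + 1/4*y - 1, y**2}

f_1 = -x*y + 12*x + 4*y - 12, LT = x*y.
f_2 = -7*y**2, LT = y**2.

S(f_1,f_2): lcm = x*y**2. S = -12*x*y - 4*y**2 + 12*y.
  reduce S modulo (f_1, f_2):
  remainder -144*x - 36*y + 144 ≠ 0; add g_3 = -144*x - 36*y + 144 to the basis.

The other S-polynomials (S(f_1,g_3), S(f_2,g_3)) all reduce to 0 modulo the current basis, so we have a Gröbner basis.
Inter-reduce: drop elements whose leading term is divisible by another's, tail-reduce, and make monic.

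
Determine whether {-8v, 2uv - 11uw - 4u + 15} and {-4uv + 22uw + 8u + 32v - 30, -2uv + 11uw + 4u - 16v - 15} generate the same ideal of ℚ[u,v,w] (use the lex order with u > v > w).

For a fixed monomial order, each ideal has a unique reduced Gröbner basis; comparing bases decides equality.
Buchberger on the first generating set:
f_1 = -8v, LT = v.
f_2 = 2uv - 11uw - 4u + 15, LT = uv.

S(f_1,f_2): lcm = uv. S = 11/2uw + 2u - 15/2.
  reduce S modulo (f_1, f_2):
  remainder 11/2uw + 2u - 15/2 ≠ 0; add g_3 = 11/2uw + 2u - 15/2 to the basis.

The other S-polynomials (S(f_1,g_3), S(f_2,g_3)) all reduce to 0 modulo the current basis, so we have a Gröbner basis.
Inter-reduce: drop elements whose leading term is divisible by another's, tail-reduce, and make monic.
Reduced Gröbner basis: {uw + 4/11u - 15/11, v}.

Buchberger on the second generating set:
h_1 = -4uv + 22uw + 8u + 32v - 30, LT = uv.
h_2 = -2uv + 11uw + 4u - 16v - 15, LT = uv.

S(h_1,h_2): lcm = uv. S = -16v.
  reduce S modulo (h_1, h_2):
  remainder -16v ≠ 0; add k_3 = -16v to the basis.

S(h_1,k_3): lcm = uv. S = -11/2uw - 2u - 8v + 15/2.
  reduce S modulo (h_1, h_2, k_3):
  remainder -11/2uw - 2u + 15/2 ≠ 0; add k_4 = -11/2uw - 2u + 15/2 to the basis.

The other S-polynomials (S(h_2,k_3), S(h_1,k_4), S(h_2,k_4), S(k_3,k_4)) all reduce to 0 modulo the current basis, so we have a Gröbner basis.
Inter-reduce: drop elements whose leading term is divisible by another's, tail-reduce, and make monic.
Reduced Gröbner basis: {uw + 4/11u - 15/11, v}.

These coincide, so the ideals are equal.

Yes, the ideals are equal.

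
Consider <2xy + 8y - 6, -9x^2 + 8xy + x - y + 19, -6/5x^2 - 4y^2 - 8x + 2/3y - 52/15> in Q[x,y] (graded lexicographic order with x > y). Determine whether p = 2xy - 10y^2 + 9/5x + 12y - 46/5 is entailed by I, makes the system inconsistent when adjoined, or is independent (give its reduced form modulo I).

First compute the reduced Gröbner basis of I by Buchberger's algorithm.
f_1 = 2xy + 8y - 6, LT = xy.
f_2 = -9x^2 + 8xy + x - y + 19, LT = x^2.
f_3 = -6/5x^2 - 4y^2 - 8x + 2/3y - 52/15, LT = x^2.

S(f_1,f_2): lcm = x^2y. S = 8/9xy^2 + 37/9xy - 1/9y^2 - 3x + 19/9y.
  reduce S modulo (f_1, f_2, f_3):
  remainder -11/3y^2 - 3x - 35/3y + 37/3 ≠ 0; add h_4 = -11/3y^2 - 3x - 35/3y + 37/3 to the basis.

S(f_1,f_3): lcm = x^2y. S = -10/3y^3 - 8/3xy + 5/9y^2 - 3x - 26/9y.
  reduce S modulo (f_1, f_2, f_3, h_4):
  remainder -1468/121x - 54295/1089y + 41083/1089 ≠ 0; add h_5 = -1468/121x - 54295/1089y + 41083/1089 to the basis.

S(f_2,f_3): lcm = x^2. S = -8/9xy - 10/3y^2 - 61/9x + 2/3y - 5.
  reduce S modulo (f_1, f_2, f_3, h_4, h_5):
  remainder 3742501/118908y - 3742501/118908 ≠ 0; add h_6 = 3742501/118908y - 3742501/118908 to the basis.

The other S-polynomials (S(f_1,h_4), S(f_2,h_4), S(f_3,h_4), S(f_1,h_5), S(f_2,h_5), S(f_3,h_5), S(h_4,h_5), S(f_1,h_6), S(f_2,h_6), S(f_3,h_6), S(h_4,h_6), S(h_5,h_6)) all reduce to 0 modulo the current basis, so we have a Gröbner basis.
Inter-reduce: drop elements whose leading term is divisible by another's, tail-reduce, and make monic.
Reduced Gröbner basis: {x + 1, y - 1}.
Label its elements g_1 = x + 1, g_2 = y - 1.

Reduce p = 2xy - 10y^2 + 9/5x + 12y - 46/5 modulo G:
  leading term xy: subtract (2y)·g_1 from 2xy - 10y^2 + 9/5x + 12y - 46/5 → -10y^2 + 9/5x + 10y - 46/5
  leading term y^2: subtract (-10y)·g_2 from -10y^2 + 9/5x + 10y - 46/5 → 9/5x - 46/5
  leading term x: subtract (9/5)·g_1 from 9/5x - 46/5 → -11
  leading term 1: no divisor's leading term divides it; move -11 to the remainder.
  normal form = -11.
The normal form is nonzero, so p ∉ I. Since p minus its normal form lies in I, I + (p) = I + (r) where r = -11; decide whether this ideal is the whole ring.
Here r = -11 is a nonzero constant, hence a unit: 1 ∈ I + (p), the Gröbner basis of I + (p) is {1}, and the enlarged system has no common solution — adjoining p is inconsistent.

The remainder on division by a Gröbner basis is unique — it is the normal form.

Adjoining 2xy - 10y^2 + 9/5x + 12y - 46/5 makes the ideal the whole ring: the system is inconsistent.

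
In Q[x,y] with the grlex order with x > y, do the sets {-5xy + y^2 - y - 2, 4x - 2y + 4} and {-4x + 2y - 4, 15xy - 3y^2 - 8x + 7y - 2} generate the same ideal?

Equality of ideals is decidable: compute both reduced Gröbner bases (unique for the ordering) and check whether they agree.
Buchberger on the first generating set:
f_1 = -5xy + y^2 - y - 2, LT = xy.
f_2 = 4x - 2y + 4, LT = x.

S(f_1,f_2): lcm = xy. S = 3/10y^2 - 4/5y + 2/5.
  leading term y^2: no divisor's leading term divides it; move 3/10y^2 to the remainder.
  leading term y: no divisor's leading term divides it; move -4/5y to the remainder.
  leading term 1: no divisor's leading term divides it; move 2/5 to the remainder.
  remainder 3/10y^2 - 4/5y + 2/5 ≠ 0; add g_3 = 3/10y^2 - 4/5y + 2/5 to the basis.

S(f_1,g_3): lcm = xy^2. S = -1/5y^3 + 8/3xy + 1/5y^2 - 4/3x + 2/5y.
  leading term y^3: subtract (-2/3y)·g_3 from -1/5y^3 + 8/3xy + 1/5y^2 - 4/3x + 2/5y → 8/3xy - 1/3y^2 - 4/3x + 2/3y
  leading term xy: subtract (-8/15)·f_1 from 8/3xy - 1/3y^2 - 4/3x + 2/3y → 1/5y^2 - 4/3x + 2/15y - 16/15
  leading term y^2: subtract (2/3)·g_3 from 1/5y^2 - 4/3x + 2/15y - 16/15 → -4/3x + 2/3y - 4/3
  leading term x: subtract (-1/3)·f_2 from -4/3x + 2/3y - 4/3 → 0
  remainder 0.

S(f_2,g_3): leading monomials are coprime, so the S-polynomial reduces to 0 (Buchberger's first criterion).
Every S-polynomial of the final basis reduces to 0, so we have a Gröbner basis.
Inter-reduce: drop elements whose leading term is divisible by another's, tail-reduce, and make monic.
Reduced Gröbner basis: {y^2 - 8/3y + 4/3, x - 1/2y + 1}.

Buchberger on the second generating set:
h_1 = -4x + 2y - 4, LT = x.
h_2 = 15xy - 3y^2 - 8x + 7y - 2, LT = xy.

S(h_1,h_2): lcm = xy. S = -3/10y^2 + 8/15x + 8/15y + 2/15.
  leading term y^2: no divisor's leading term divides it; move -3/10y^2 to the remainder.
  leading term x: subtract (-2/15)·h_1 from 8/15x + 8/15y + 2/15 → 4/5y - 2/5
  leading term y: no divisor's leading term divides it; move 4/5y to the remainder.
  leading term 1: no divisor's leading term divides it; move -2/5 to the remainder.
  remainder -3/10y^2 + 4/5y - 2/5 ≠ 0; add k_3 = -3/10y^2 + 4/5y - 2/5 to the basis.

S(h_1,k_3): leading monomials are coprime, so the S-polynomial reduces to 0 (Buchberger's first criterion).
S(h_2,k_3): lcm = xy^2. S = -1/5y^3 + 32/15xy + 7/15y^2 - 4/3x - 2/15y.
  leading term y^3: subtract (2/3y)·k_3 from -1/5y^3 + 32/15xy + 7/15y^2 - 4/3x - 2/15y → 32/15xy - 1/15y^2 - 4/3x + 2/15y
  leading term xy: subtract (-8/15y)·h_1 from 32/15xy - 1/15y^2 - 4/3x + 2/15y → y^2 - 4/3x - 2y
  leading term y^2: subtract (-10/3)·k_3 from y^2 - 4/3x - 2y → -4/3x + 2/3y - 4/3
  leading term x: subtract (1/3)·h_1 from -4/3x + 2/3y - 4/3 → 0
  remainder 0.

Every S-polynomial of the final basis reduces to 0, so we have a Gröbner basis.
Inter-reduce: drop elements whose leading term is divisible by another's, tail-reduce, and make monic.
Reduced Gröbner basis: {y^2 - 8/3y + 4/3, x - 1/2y + 1}.

Same reduced basis, so the two generating sets span the same ideal.
The same test decides containment: I ⊆ J iff every generator of I reduces to 0 modulo a Gröbner basis of J.

Yes, the ideals are equal.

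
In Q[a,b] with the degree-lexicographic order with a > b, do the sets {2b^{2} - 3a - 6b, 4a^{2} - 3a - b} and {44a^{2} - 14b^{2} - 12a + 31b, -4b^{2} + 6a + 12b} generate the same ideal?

Yes, the ideals are equal.

Equality of ideals is decidable: compute both reduced Gröbner bases (unique for the ordering) and check whether they agree.
Buchberger on the first generating set:
f_1 = 2b^{2} - 3a - 6b, LT = b^{2}.
f_2 = 4a^{2} - 3a - b, LT = a^{2}.

S(f_1,f_2): leading monomials are coprime, so the S-polynomial reduces to 0 (Buchberger's first criterion).
Every S-polynomial of the final basis reduces to 0, so we have a Gröbner basis.
Inter-reduce: drop elements whose leading term is divisible by another's, tail-reduce, and make monic.
Reduced Gröbner basis: {a^{2} - \tfrac{3}{4}a - \tfrac{1}{4}b, b^{2} - \tfrac{3}{2}a - 3b}.

Buchberger on the second generating set:
h_1 = 44a^{2} - 14b^{2} - 12a + 31b, LT = a^{2}.
h_2 = -4b^{2} + 6a + 12b, LT = b^{2}.

S(h_1,h_2): leading monomials are coprime, so the S-polynomial reduces to 0 (Buchberger's first criterion).
Every S-polynomial of the final basis reduces to 0, so we have a Gröbner basis.
Inter-reduce: drop elements whose leading term is divisible by another's, tail-reduce, and make monic.
Reduced Gröbner basis: {a^{2} - \tfrac{3}{4}a - \tfrac{1}{4}b, b^{2} - \tfrac{3}{2}a - 3b}.

These coincide, so the ideals are equal.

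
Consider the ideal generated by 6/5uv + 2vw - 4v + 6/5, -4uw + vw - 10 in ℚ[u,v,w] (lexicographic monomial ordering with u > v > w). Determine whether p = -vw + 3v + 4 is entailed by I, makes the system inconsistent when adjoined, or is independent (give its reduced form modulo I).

First compute the reduced Gröbner basis of I by Buchberger's algorithm.
f_1 = 6/5uv + 2vw - 4v + 6/5, LT = uv.
f_2 = -4uw + vw - 10, LT = uw.

S(f_1,f_2): lcm = uvw. S = ¼v²w + 5/3vw² - 10/3vw - 5/2v + w.
  leading term v²w: no divisor's leading term divides it; move ¼v²w to the remainder.
  leading term vw²: no divisor's leading term divides it; move 5/3vw² to the remainder.
  leading term vw: no divisor's leading term divides it; move -10/3vw to the remainder.
  leading term v: no divisor's leading term divides it; move -5/2v to the remainder.
  leading term w: no divisor's leading term divides it; move w to the remainder.
  remainder ¼v²w + 5/3vw² - 10/3vw - 5/2v + w ≠ 0; add h_3 = ¼v²w + 5/3vw² - 10/3vw - 5/2v + w to the basis.

The other S-polynomials (S(f_1,h_3), S(f_2,h_3)) all reduce to 0 modulo the current basis, so we have a Gröbner basis.
Inter-reduce: drop elements whose leading term is divisible by another's, tail-reduce, and make monic.
Reduced Gröbner basis: {uv + 5/3vw - 10/3v + 1, uw - ¼vw + 5/2, v²w + 20/3vw² - 40/3vw - 10v + 4w}.
Label its elements g_1 = uv + 5/3vw - 10/3v + 1, g_2 = uw - ¼vw + 5/2, g_3 = v²w + 20/3vw² - 40/3vw - 10v + 4w.

Reduce p = -vw + 3v + 4 modulo G:
  leading term vw: no divisor's leading term divides it; move -vw to the remainder.
  leading term v: no divisor's leading term divides it; move 3v to the remainder.
  leading term 1: no divisor's leading term divides it; move 4 to the remainder.
  normal form = -vw + 3v + 4.
The normal form is nonzero, so p ∉ I. Since p minus its normal form lies in I, I + (p) = I + (r) where r = -vw + 3v + 4; decide whether this ideal is the whole ring.
Run Buchberger on G together with r (pairs among the g_i already reduce to 0 since G is a Gröbner basis):
g_1 = uv + 5/3vw - 10/3v + 1, LT = uv.
g_2 = uw - ¼vw + 5/2, LT = uw.
g_3 = v²w + 20/3vw² - 40/3vw - 10v + 4w, LT = v²w.
r = -vw + 3v + 4, LT = vw.

S(g_1,r): lcm = uvw. S = 3uv + 4u + 5/3vw² - 10/3vw + w.
  leading term uv: subtract (3)·g_1 from 3uv + 4u + 5/3vw² - 10/3vw + w → 4u + 5/3vw² - 25/3vw + 10v + w - 3
  leading term u: no divisor's leading term divides it; move 4u to the remainder.
  leading term vw²: subtract (-5/3w)·r from 5/3vw² - 25/3vw + 10v + w - 3 → -10/3vw + 10v + 23/3w - 3
  leading term vw: subtract (10/3)·r from -10/3vw + 10v + 23/3w - 3 → 23/3w - 49/3
  leading term w: no divisor's leading term divides it; move 23/3w to the remainder.
  leading term 1: no divisor's leading term divides it; move -49/3 to the remainder.
  remainder 4u + 23/3w - 49/3 ≠ 0; add m_5 = 4u + 23/3w - 49/3 to the basis.

S(g_3,r): lcm = v²w. S = 3v² + 20/3vw² - 40/3vw - 6v + 4w.
  leading term v²: no divisor's leading term divides it; move 3v² to the remainder.
  leading term vw²: subtract (-20/3w)·r from 20/3vw² - 40/3vw - 6v + 4w → 20/3vw - 6v + 92/3w
  leading term vw: subtract (-20/3)·r from 20/3vw - 6v + 92/3w → 14v + 92/3w + 80/3
  leading term v: no divisor's leading term divides it; move 14v to the remainder.
  leading term w: no divisor's leading term divides it; move 92/3w to the remainder.
  leading term 1: no divisor's leading term divides it; move 80/3 to the remainder.
  remainder 3v² + 14v + 92/3w + 80/3 ≠ 0; add m_6 = 3v² + 14v + 92/3w + 80/3 to the basis.

S(g_2,m_5): lcm = uw. S = -¼vw - 23/12w² + 49/12w + 5/2.
  leading term vw: subtract (¼)·r from -¼vw - 23/12w² + 49/12w + 5/2 → -¾v - 23/12w² + 49/12w + 3/2
  leading term v: no divisor's leading term divides it; move -¾v to the remainder.
  leading term w²: no divisor's leading term divides it; move -23/12w² to the remainder.
  leading term w: no divisor's leading term divides it; move 49/12w to the remainder.
  leading term 1: no divisor's leading term divides it; move 3/2 to the remainder.
  remainder -¾v - 23/12w² + 49/12w + 3/2 ≠ 0; add m_7 = -¾v - 23/12w² + 49/12w + 3/2 to the basis.

S(r,m_7): lcm = vw. S = -3v - 23/9w³ + 49/9w² + 2w - 4.
  leading term v: subtract (4)·m_7 from -3v - 23/9w³ + 49/9w² + 2w - 4 → -23/9w³ + 118/9w² - 43/3w - 10
  leading term w³: no divisor's leading term divides it; move -23/9w³ to the remainder.
  leading term w²: no divisor's leading term divides it; move 118/9w² to the remainder.
  leading term w: no divisor's leading term divides it; move -43/3w to the remainder.
  leading term 1: no divisor's leading term divides it; move -10 to the remainder.
  remainder -23/9w³ + 118/9w² - 43/3w - 10 ≠ 0; add m_8 = -23/9w³ + 118/9w² - 43/3w - 10 to the basis.

The other S-polynomials (S(g_1,g_2), S(g_1,g_3), S(g_2,g_3), S(g_2,r), S(g_1,m_5), S(g_3,m_5), S(r,m_5), S(g_1,m_6), S(g_2,m_6), S(g_3,m_6), S(r,m_6), S(m_5,m_6), S(g_1,m_7), S(g_2,m_7), S(g_3,m_7), S(m_5,m_7), S(m_6,m_7), S(g_1,m_8), S(g_2,m_8), S(g_3,m_8), S(r,m_8), S(m_5,m_8), S(m_6,m_8), S(m_7,m_8)) all reduce to 0 modulo the current basis, so we have a Gröbner basis.
Inter-reduce: drop elements whose leading term is divisible by another's, tail-reduce, and make monic.
Reduced Gröbner basis: {u + 23/12w - 49/12, v + 23/9w² - 49/9w - 2, w³ - 118/23w² + 129/23w + 90/23}.
The reduced Gröbner basis of I + (p) is {u + 23/12w - 49/12, v + 23/9w² - 49/9w - 2, w³ - 118/23w² + 129/23w + 90/23} ≠ {1}, a proper ideal, so the enlarged system stays consistent: p is independent of I, with normal form -vw + 3v + 4.

-vw + 3v + 4 is independent of I; its normal form modulo I is -vw + 3v + 4.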